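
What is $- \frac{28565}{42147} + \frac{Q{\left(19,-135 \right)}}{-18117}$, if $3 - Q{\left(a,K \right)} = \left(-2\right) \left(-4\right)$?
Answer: $- \frac{19159310}{28280637} \approx -0.67747$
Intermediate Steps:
$Q{\left(a,K \right)} = -5$ ($Q{\left(a,K \right)} = 3 - \left(-2\right) \left(-4\right) = 3 - 8 = -5$)
$- \frac{28565}{42147} + \frac{Q{\left(19,-135 \right)}}{-18117} = - \frac{28565}{42147} - \frac{5}{-18117} = \left(-28565\right) \frac{1}{42147} - - \frac{5}{18117} = - \frac{28565}{42147} + \frac{5}{18117} = - \frac{19159310}{28280637}$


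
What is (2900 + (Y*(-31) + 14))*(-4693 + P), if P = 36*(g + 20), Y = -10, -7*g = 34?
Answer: -93608840/7 ≈ -1.3373e+7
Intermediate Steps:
g = -34/7 (g = -⅐*34 = -34/7 ≈ -4.8571)
P = 3816/7 (P = 36*(-34/7 + 20) = 36*(106/7) = 3816/7 ≈ 545.14)
(2900 + (Y*(-31) + 14))*(-4693 + P) = (2900 + (-10*(-31) + 14))*(-4693 + 3816/7) = (2900 + (310 + 14))*(-29035/7) = (2900 + 324)*(-29035/7) = 3224*(-29035/7) = -93608840/7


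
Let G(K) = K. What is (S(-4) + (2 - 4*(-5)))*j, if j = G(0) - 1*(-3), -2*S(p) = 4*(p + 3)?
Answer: 72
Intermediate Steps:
S(p) = -6 - 2*p (S(p) = -2*(p + 3) = -2*(3 + p) = -(12 + 4*p)/2 = -6 - 2*p)
j = 3 (j = 0 - 1*(-3) = 0 + 3 = 3)
(S(-4) + (2 - 4*(-5)))*j = ((-6 - 2*(-4)) + (2 - 4*(-5)))*3 = ((-6 + 8) + (2 + 20))*3 = (2 + 22)*3 = 24*3 = 72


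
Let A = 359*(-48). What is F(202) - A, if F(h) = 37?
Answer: 17269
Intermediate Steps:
A = -17232
F(202) - A = 37 - 1*(-17232) = 37 + 17232 = 17269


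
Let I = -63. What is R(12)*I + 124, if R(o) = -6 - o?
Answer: 1258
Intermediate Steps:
R(12)*I + 124 = (-6 - 1*12)*(-63) + 124 = (-6 - 12)*(-63) + 124 = -18*(-63) + 124 = 1134 + 124 = 1258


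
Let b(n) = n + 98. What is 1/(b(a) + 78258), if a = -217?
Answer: 1/78139 ≈ 1.2798e-5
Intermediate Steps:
b(n) = 98 + n
1/(b(a) + 78258) = 1/((98 - 217) + 78258) = 1/(-119 + 78258) = 1/78139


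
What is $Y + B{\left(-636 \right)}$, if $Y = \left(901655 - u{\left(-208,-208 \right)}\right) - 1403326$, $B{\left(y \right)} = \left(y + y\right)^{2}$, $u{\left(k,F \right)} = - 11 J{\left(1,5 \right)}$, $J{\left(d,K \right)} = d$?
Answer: $1116324$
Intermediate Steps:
$u{\left(k,F \right)} = -11$ ($u{\left(k,F \right)} = \left(-11\right) 1 = -11$)
$B{\left(y \right)} = 4 y^{2}$ ($B{\left(y \right)} = \left(2 y\right)^{2} = 4 y^{2}$)
$Y = -501660$ ($Y = \left(901655 - -11\right) - 1403326 = \left(901655 + 11\right) - 1403326 = 901666 - 1403326 = -501660$)
$Y + B{\left(-636 \right)} = -501660 + 4 \left(-636\right)^{2} = -501660 + 4 \cdot 404496 = -501660 + 1617984 = 1116324$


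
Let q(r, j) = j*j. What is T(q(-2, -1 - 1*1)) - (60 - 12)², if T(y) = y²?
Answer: -2288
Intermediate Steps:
q(r, j) = j²
T(q(-2, -1 - 1*1)) - (60 - 12)² = ((-1 - 1*1)²)² - (60 - 12)² = ((-1 - 1)²)² - 1*48² = ((-2)²)² - 1*2304 = 4² - 2304 = 16 - 2304 = -2288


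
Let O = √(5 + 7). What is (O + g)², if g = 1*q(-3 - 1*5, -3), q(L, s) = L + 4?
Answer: 28 - 16*√3 ≈ 0.28719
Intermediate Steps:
q(L, s) = 4 + L
O = 2*√3 (O = √12 = 2*√3 ≈ 3.4641)
g = -4 (g = 1*(4 + (-3 - 1*5)) = 1*(4 + (-3 - 5)) = 1*(4 - 8) = 1*(-4) = -4)
(O + g)² = (2*√3 - 4)² = (-4 + 2*√3)²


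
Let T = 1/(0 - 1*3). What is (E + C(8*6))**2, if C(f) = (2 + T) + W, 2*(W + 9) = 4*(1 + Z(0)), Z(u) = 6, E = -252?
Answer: 541696/9 ≈ 60188.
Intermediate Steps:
W = 5 (W = -9 + (4*(1 + 6))/2 = -9 + (4*7)/2 = -9 + (1/2)*28 = -9 + 14 = 5)
T = -1/3 (T = 1/(0 - 3) = 1/(-3) = -1/3 ≈ -0.33333)
C(f) = 20/3 (C(f) = (2 - 1/3) + 5 = 5/3 + 5 = 20/3)
(E + C(8*6))**2 = (-252 + 20/3)**2 = (-736/3)**2 = 541696/9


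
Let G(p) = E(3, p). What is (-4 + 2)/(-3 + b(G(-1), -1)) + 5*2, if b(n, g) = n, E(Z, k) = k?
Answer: 21/2 ≈ 10.500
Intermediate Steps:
G(p) = p
(-4 + 2)/(-3 + b(G(-1), -1)) + 5*2 = (-4 + 2)/(-3 - 1) + 5*2 = -2/(-4) + 10 = -2*(-1/4) + 10 = 1/2 + 10 = 21/2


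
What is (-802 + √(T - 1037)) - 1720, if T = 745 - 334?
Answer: -2522 + I*√626 ≈ -2522.0 + 25.02*I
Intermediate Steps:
T = 411
(-802 + √(T - 1037)) - 1720 = (-802 + √(411 - 1037)) - 1720 = (-802 + √(-626)) - 1720 = (-802 + I*√626) - 1720 = -2522 + I*√626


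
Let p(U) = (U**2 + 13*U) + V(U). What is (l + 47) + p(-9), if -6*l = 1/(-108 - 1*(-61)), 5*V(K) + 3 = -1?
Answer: 14387/1410 ≈ 10.204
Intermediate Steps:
V(K) = -4/5 (V(K) = -3/5 + (1/5)*(-1) = -3/5 - 1/5 = -4/5)
l = 1/282 (l = -1/(6*(-108 - 1*(-61))) = -1/(6*(-108 + 61)) = -1/6/(-47) = -1/6*(-1/47) = 1/282 ≈ 0.0035461)
p(U) = -4/5 + U**2 + 13*U (p(U) = (U**2 + 13*U) - 4/5 = -4/5 + U**2 + 13*U)
(l + 47) + p(-9) = (1/282 + 47) + (-4/5 + (-9)**2 + 13*(-9)) = 13255/282 + (-4/5 + 81 - 117) = 13255/282 - 184/5 = 14387/1410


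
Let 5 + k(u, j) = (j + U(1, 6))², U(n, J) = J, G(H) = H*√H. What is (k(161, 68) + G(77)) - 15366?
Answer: -9895 + 77*√77 ≈ -9219.3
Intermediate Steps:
G(H) = H^(3/2)
k(u, j) = -5 + (6 + j)² (k(u, j) = -5 + (j + 6)² = -5 + (6 + j)²)
(k(161, 68) + G(77)) - 15366 = ((-5 + (6 + 68)²) + 77^(3/2)) - 15366 = ((-5 + 74²) + 77*√77) - 15366 = ((-5 + 5476) + 77*√77) - 15366 = (5471 + 77*√77) - 15366 = -9895 + 77*√77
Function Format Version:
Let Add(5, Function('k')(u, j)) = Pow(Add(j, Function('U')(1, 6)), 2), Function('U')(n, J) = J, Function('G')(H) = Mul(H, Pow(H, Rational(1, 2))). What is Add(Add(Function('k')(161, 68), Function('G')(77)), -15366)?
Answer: Add(-9895, Mul(77, Pow(77, Rational(1, 2)))) ≈ -9219.3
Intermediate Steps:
Function('G')(H) = Pow(H, Rational(3, 2))
Function('k')(u, j) = Add(-5, Pow(Add(6, j), 2)) (Function('k')(u, j) = Add(-5, Pow(Add(j, 6), 2)) = Add(-5, Pow(Add(6, j), 2)))
Add(Add(Function('k')(161, 68), Function('G')(77)), -15366) = Add(Add(Add(-5, Pow(Add(6, 68), 2)), Pow(77, Rational(3, 2))), -15366) = Add(Add(Add(-5, Pow(74, 2)), Mul(77, Pow(77, Rational(1, 2)))), -15366) = Add(Add(Add(-5, 5476), Mul(77, Pow(77, Rational(1, 2)))), -15366) = Add(Add(5471, Mul(77, Pow(77, Rational(1, 2)))), -15366) = Add(-9895, Mul(77, Pow(77, Rational(1, 2))))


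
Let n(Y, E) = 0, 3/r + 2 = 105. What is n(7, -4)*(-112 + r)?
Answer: 0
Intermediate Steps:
r = 3/103 (r = 3/(-2 + 105) = 3/103 ≈ 0.029126)
n(7, -4)*(-112 + r) = 0*(-112 + 3/103) = 0*(-11533/103) = 0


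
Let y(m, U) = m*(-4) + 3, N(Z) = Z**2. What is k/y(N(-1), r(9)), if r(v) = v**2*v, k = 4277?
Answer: -4277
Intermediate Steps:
r(v) = v**3
y(m, U) = 3 - 4*m (y(m, U) = -4*m + 3 = 3 - 4*m)
k/y(N(-1), r(9)) = 4277/(3 - 4*(-1)**2) = 4277/(3 - 4*1) = 4277/(3 - 4) = 4277/(-1) = 4277*(-1) = -4277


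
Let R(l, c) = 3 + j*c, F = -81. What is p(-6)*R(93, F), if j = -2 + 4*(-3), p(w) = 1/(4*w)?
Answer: -379/8 ≈ -47.375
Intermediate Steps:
p(w) = 1/(4*w)
j = -14 (j = -2 - 12 = -14)
R(l, c) = 3 - 14*c
p(-6)*R(93, F) = ((¼)/(-6))*(3 - 14*(-81)) = ((¼)*(-⅙))*(3 + 1134) = -1/24*1137 = -379/8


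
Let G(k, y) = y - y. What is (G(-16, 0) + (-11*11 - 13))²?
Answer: 17956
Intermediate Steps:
G(k, y) = 0
(G(-16, 0) + (-11*11 - 13))² = (0 + (-11*11 - 13))² = (0 + (-121 - 13))² = (0 - 134)² = (-134)² = 17956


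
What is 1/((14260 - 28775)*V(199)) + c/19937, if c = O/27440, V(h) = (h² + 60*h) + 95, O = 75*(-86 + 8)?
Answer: -109627545757/10250700787334280 ≈ -1.0695e-5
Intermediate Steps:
O = -5850 (O = 75*(-78) = -5850)
V(h) = 95 + h² + 60*h
c = -585/2744 (c = -5850/27440 = -5850*1/27440 = -585/2744 ≈ -0.21319)
1/((14260 - 28775)*V(199)) + c/19937 = 1/((14260 - 28775)*(95 + 199² + 60*199)) - 585/2744/19937 = 1/((-14515)*(95 + 39601 + 11940)) - 585/2744*1/19937 = -1/14515/51636 - 585/54707128 = -1/14515*1/51636 - 585/54707128 = -1/749496540 - 585/54707128 = -109627545757/10250700787334280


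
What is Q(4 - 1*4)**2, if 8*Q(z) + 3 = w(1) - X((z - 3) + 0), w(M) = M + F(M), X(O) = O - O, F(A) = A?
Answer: 1/64 ≈ 0.015625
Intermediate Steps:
X(O) = 0
w(M) = 2*M (w(M) = M + M = 2*M)
Q(z) = -1/8 (Q(z) = -3/8 + (2*1 - 1*0)/8 = -3/8 + (2 + 0)/8 = -3/8 + (1/8)*2 = -3/8 + 1/4 = -1/8)
Q(4 - 1*4)**2 = (-1/8)**2 = 1/64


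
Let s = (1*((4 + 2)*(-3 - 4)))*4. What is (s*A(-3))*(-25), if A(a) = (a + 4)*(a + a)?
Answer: -25200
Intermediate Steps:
A(a) = 2*a*(4 + a) (A(a) = (4 + a)*(2*a) = 2*a*(4 + a))
s = -168 (s = (1*(6*(-7)))*4 = (1*(-42))*4 = -42*4 = -168)
(s*A(-3))*(-25) = -336*(-3)*(4 - 3)*(-25) = -336*(-3)*(-25) = -168*(-6)*(-25) = 1008*(-25) = -25200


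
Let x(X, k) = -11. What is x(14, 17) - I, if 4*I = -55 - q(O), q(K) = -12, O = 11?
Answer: -1/4 ≈ -0.25000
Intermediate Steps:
I = -43/4 (I = (-55 - 1*(-12))/4 = (-55 + 12)/4 = (1/4)*(-43) = -43/4 ≈ -10.750)
x(14, 17) - I = -11 - 1*(-43/4) = -11 + 43/4 = -1/4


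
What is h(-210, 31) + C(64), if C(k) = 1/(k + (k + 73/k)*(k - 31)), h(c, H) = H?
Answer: 4391927/141673 ≈ 31.000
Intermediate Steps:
C(k) = 1/(k + (-31 + k)*(k + 73/k)) (C(k) = 1/(k + (k + 73/k)*(-31 + k)) = 1/(k + (-31 + k)*(k + 73/k)))
h(-210, 31) + C(64) = 31 + 64/(-2263 + 64**3 - 30*64**2 + 73*64) = 31 + 64/(-2263 + 262144 - 30*4096 + 4672) = 31 + 64/(-2263 + 262144 - 122880 + 4672) = 31 + 64/141673 = 4391927/141673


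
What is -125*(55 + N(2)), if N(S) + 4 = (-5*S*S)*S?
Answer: -1375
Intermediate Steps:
N(S) = -4 - 5*S³ (N(S) = -4 + (-5*S*S)*S = -4 + (-5*S²)*S = -4 - 5*S³)
-125*(55 + N(2)) = -125*(55 + (-4 - 5*2³)) = -125*(55 + (-4 - 5*8)) = -125*(55 + (-4 - 40)) = -125*(55 - 44) = -125*11 = -1375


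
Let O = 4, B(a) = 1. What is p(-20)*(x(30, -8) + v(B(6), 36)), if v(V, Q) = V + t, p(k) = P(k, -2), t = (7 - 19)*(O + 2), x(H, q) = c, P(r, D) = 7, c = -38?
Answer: -763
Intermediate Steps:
x(H, q) = -38
t = -72 (t = (7 - 19)*(4 + 2) = -12*6 = -72)
p(k) = 7
v(V, Q) = -72 + V (v(V, Q) = V - 72 = -72 + V)
p(-20)*(x(30, -8) + v(B(6), 36)) = 7*(-38 + (-72 + 1)) = 7*(-38 - 71) = 7*(-109) = -763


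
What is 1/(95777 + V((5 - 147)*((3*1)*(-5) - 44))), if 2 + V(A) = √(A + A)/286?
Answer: 1958502975/187575622426436 - 143*√4189/187575622426436 ≈ 1.0441e-5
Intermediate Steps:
V(A) = -2 + √2*√A/286 (V(A) = -2 + √(A + A)/286 = -2 + √(2*A)*(1/286) = -2 + (√2*√A)*(1/286) = -2 + √2*√A/286)
1/(95777 + V((5 - 147)*((3*1)*(-5) - 44))) = 1/(95777 + (-2 + √2*√((5 - 147)*((3*1)*(-5) - 44))/286)) = 1/(95777 + (-2 + √2*√(-142*(3*(-5) - 44))/286)) = 1/(95777 + (-2 + √2*√(-142*(-15 - 44))/286)) = 1/(95777 + (-2 + √2*√(-142*(-59))/286)) = 1/(95777 + (-2 + √2*√8378/286)) = 1/(95777 + (-2 + √4189/143)) = 1/(95775 + √4189/143)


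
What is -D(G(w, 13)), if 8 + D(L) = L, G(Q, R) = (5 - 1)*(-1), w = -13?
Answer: 12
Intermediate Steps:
G(Q, R) = -4 (G(Q, R) = 4*(-1) = -4)
D(L) = -8 + L
-D(G(w, 13)) = -(-8 - 4) = -1*(-12) = 12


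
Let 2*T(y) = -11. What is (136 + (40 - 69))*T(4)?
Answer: -1177/2 ≈ -588.50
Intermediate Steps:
T(y) = -11/2 (T(y) = (½)*(-11) = -11/2)
(136 + (40 - 69))*T(4) = (136 + (40 - 69))*(-11/2) = (136 - 29)*(-11/2) = 107*(-11/2) = -1177/2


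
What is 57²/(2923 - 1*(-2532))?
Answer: 3249/5455 ≈ 0.59560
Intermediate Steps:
57²/(2923 - 1*(-2532)) = 3249/(2923 + 2532) = 3249/5455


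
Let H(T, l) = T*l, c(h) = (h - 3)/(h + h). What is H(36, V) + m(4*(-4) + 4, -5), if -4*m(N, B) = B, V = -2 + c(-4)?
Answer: -157/4 ≈ -39.250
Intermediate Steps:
c(h) = (-3 + h)/(2*h) (c(h) = (-3 + h)/((2*h)) = (-3 + h)*(1/(2*h)) = (-3 + h)/(2*h))
V = -9/8 (V = -2 + (1/2)*(-3 - 4)/(-4) = -2 + (1/2)*(-1/4)*(-7) = -2 + 7/8 = -9/8 ≈ -1.1250)
m(N, B) = -B/4
H(36, V) + m(4*(-4) + 4, -5) = 36*(-9/8) - 1/4*(-5) = -81/2 + 5/4 = -157/4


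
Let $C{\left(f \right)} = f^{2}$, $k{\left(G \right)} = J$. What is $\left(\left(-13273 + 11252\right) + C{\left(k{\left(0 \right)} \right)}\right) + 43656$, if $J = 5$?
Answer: $41660$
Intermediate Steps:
$k{\left(G \right)} = 5$
$\left(\left(-13273 + 11252\right) + C{\left(k{\left(0 \right)} \right)}\right) + 43656 = \left(\left(-13273 + 11252\right) + 5^{2}\right) + 43656 = \left(-2021 + 25\right) + 43656 = -1996 + 43656 = 41660$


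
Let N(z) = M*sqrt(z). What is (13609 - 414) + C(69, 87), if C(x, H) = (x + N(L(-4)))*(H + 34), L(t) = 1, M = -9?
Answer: 20455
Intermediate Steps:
N(z) = -9*sqrt(z)
C(x, H) = (-9 + x)*(34 + H) (C(x, H) = (x - 9*sqrt(1))*(H + 34) = (x - 9*1)*(34 + H) = (x - 9)*(34 + H) = (-9 + x)*(34 + H))
(13609 - 414) + C(69, 87) = (13609 - 414) + (-306 - 9*87 + 34*69 + 87*69) = 13195 + (-306 - 783 + 2346 + 6003) = 13195 + 7260 = 20455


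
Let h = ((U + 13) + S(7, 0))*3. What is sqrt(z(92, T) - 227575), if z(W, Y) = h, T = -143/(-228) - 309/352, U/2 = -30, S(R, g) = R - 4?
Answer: I*sqrt(227707) ≈ 477.19*I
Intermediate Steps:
S(R, g) = -4 + R
U = -60 (U = 2*(-30) = -60)
h = -132 (h = ((-60 + 13) + (-4 + 7))*3 = (-47 + 3)*3 = -44*3 = -132)
T = -5029/20064 (T = -143*(-1/228) - 309*1/352 = 143/228 - 309/352 = -5029/20064 ≈ -0.25065)
z(W, Y) = -132
sqrt(z(92, T) - 227575) = sqrt(-132 - 227575) = sqrt(-227707) = I*sqrt(227707)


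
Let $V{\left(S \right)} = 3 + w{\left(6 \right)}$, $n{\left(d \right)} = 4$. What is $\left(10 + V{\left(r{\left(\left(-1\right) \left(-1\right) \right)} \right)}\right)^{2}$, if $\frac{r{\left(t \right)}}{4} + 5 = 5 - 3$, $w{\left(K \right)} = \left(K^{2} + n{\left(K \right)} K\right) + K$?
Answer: $6241$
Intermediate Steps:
$w{\left(K \right)} = K^{2} + 5 K$ ($w{\left(K \right)} = \left(K^{2} + 4 K\right) + K = K^{2} + 5 K$)
$r{\left(t \right)} = -12$ ($r{\left(t \right)} = -20 + 4 \left(5 - 3\right) = -20 + 4 \cdot 2 = -20 + 8 = -12$)
$V{\left(S \right)} = 69$ ($V{\left(S \right)} = 3 + 6 \left(5 + 6\right) = 3 + 6 \cdot 11 = 3 + 66 = 69$)
$\left(10 + V{\left(r{\left(\left(-1\right) \left(-1\right) \right)} \right)}\right)^{2} = \left(10 + 69\right)^{2} = 79^{2} = 6241$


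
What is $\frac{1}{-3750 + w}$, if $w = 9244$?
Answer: $\frac{1}{5494} \approx 0.00018202$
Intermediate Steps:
$\frac{1}{-3750 + w} = \frac{1}{-3750 + 9244} = \frac{1}{5494}$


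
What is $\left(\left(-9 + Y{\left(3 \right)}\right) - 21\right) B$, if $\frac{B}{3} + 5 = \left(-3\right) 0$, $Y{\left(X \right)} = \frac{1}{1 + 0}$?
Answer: $435$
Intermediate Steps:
$Y{\left(X \right)} = 1$ ($Y{\left(X \right)} = 1^{-1} = 1$)
$B = -15$ ($B = -15 + 3 \left(\left(-3\right) 0\right) = -15 + 3 \cdot 0 = -15 + 0 = -15$)
$\left(\left(-9 + Y{\left(3 \right)}\right) - 21\right) B = \left(\left(-9 + 1\right) - 21\right) \left(-15\right) = \left(-8 - 21\right) \left(-15\right) = \left(-29\right) \left(-15\right) = 435$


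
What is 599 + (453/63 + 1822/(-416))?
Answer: 2628709/4368 ≈ 601.81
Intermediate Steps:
599 + (453/63 + 1822/(-416)) = 599 + (453*(1/63) + 1822*(-1/416)) = 599 + (151/21 - 911/208) = 599 + 12277/4368 = 2628709/4368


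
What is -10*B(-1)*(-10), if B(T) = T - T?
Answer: 0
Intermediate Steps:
B(T) = 0
-10*B(-1)*(-10) = -10*0*(-10) = 0*(-10) = 0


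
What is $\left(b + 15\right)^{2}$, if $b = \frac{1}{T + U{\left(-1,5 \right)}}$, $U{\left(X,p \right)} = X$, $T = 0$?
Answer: $196$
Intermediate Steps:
$b = -1$ ($b = \frac{1}{0 - 1} = \frac{1}{-1} = -1$)
$\left(b + 15\right)^{2} = \left(-1 + 15\right)^{2} = 14^{2} = 196$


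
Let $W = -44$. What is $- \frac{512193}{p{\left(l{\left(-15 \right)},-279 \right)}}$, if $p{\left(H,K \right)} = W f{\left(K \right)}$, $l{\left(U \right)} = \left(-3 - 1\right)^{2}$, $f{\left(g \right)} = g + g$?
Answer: $- \frac{15521}{744} \approx -20.862$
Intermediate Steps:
$f{\left(g \right)} = 2 g$
$l{\left(U \right)} = 16$ ($l{\left(U \right)} = \left(-4\right)^{2} = 16$)
$p{\left(H,K \right)} = - 88 K$ ($p{\left(H,K \right)} = - 44 \cdot 2 K = - 88 K$)
$- \frac{512193}{p{\left(l{\left(-15 \right)},-279 \right)}} = - \frac{512193}{\left(-88\right) \left(-279\right)} = - \frac{512193}{24552} = \left(-512193\right) \frac{1}{24552} = - \frac{15521}{744}$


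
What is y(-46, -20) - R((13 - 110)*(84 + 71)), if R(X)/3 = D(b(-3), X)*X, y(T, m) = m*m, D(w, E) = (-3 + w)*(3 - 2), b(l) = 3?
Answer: 400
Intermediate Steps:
D(w, E) = -3 + w (D(w, E) = (-3 + w)*1 = -3 + w)
y(T, m) = m**2
R(X) = 0 (R(X) = 3*((-3 + 3)*X) = 3*(0*X) = 3*0 = 0)
y(-46, -20) - R((13 - 110)*(84 + 71)) = (-20)**2 - 1*0 = 400 + 0 = 400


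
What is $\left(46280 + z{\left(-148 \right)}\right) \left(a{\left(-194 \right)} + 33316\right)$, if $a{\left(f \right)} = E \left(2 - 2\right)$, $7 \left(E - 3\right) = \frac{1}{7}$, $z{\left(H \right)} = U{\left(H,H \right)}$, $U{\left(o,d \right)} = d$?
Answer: $1536933712$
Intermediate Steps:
$z{\left(H \right)} = H$
$E = \frac{148}{49}$ ($E = 3 + \frac{1}{7 \cdot 7} = 3 + \frac{1}{7} \cdot \frac{1}{7} = 3 + \frac{1}{49} = \frac{148}{49} \approx 3.0204$)
$a{\left(f \right)} = 0$ ($a{\left(f \right)} = \frac{148 \left(2 - 2\right)}{49} = \frac{148}{49} \cdot 0 = 0$)
$\left(46280 + z{\left(-148 \right)}\right) \left(a{\left(-194 \right)} + 33316\right) = \left(46280 - 148\right) \left(0 + 33316\right) = 46132 \cdot 33316 = 1536933712$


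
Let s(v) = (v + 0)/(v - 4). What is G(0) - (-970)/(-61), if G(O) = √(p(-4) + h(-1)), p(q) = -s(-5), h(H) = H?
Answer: -970/61 + I*√14/3 ≈ -15.902 + 1.2472*I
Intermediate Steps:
s(v) = v/(-4 + v)
p(q) = -5/9 (p(q) = -(-5)/(-4 - 5) = -(-5)/(-9) = -(-5)*(-1)/9 = -1*5/9 = -5/9)
G(O) = I*√14/3 (G(O) = √(-5/9 - 1) = √(-14/9) = I*√14/3)
G(0) - (-970)/(-61) = I*√14/3 - (-970)/(-61) = I*√14/3 - (-970)*(-1)/61 = I*√14/3 - 97*10/61 = I*√14/3 - 970/61 = -970/61 + I*√14/3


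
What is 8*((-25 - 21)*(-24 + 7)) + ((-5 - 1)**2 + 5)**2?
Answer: 7937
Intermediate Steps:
8*((-25 - 21)*(-24 + 7)) + ((-5 - 1)**2 + 5)**2 = 8*(-46*(-17)) + ((-6)**2 + 5)**2 = 8*782 + (36 + 5)**2 = 6256 + 41**2 = 6256 + 1681 = 7937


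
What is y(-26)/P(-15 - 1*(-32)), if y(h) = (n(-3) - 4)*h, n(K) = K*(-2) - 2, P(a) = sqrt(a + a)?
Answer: 0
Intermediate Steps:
P(a) = sqrt(2)*sqrt(a) (P(a) = sqrt(2*a) = sqrt(2)*sqrt(a))
n(K) = -2 - 2*K (n(K) = -2*K - 2 = -2 - 2*K)
y(h) = 0 (y(h) = ((-2 - 2*(-3)) - 4)*h = ((-2 + 6) - 4)*h = (4 - 4)*h = 0*h = 0)
y(-26)/P(-15 - 1*(-32)) = 0/((sqrt(2)*sqrt(-15 - 1*(-32)))) = 0/((sqrt(2)*sqrt(-15 + 32))) = 0/((sqrt(2)*sqrt(17))) = 0/(sqrt(34)) = 0*(sqrt(34)/34) = 0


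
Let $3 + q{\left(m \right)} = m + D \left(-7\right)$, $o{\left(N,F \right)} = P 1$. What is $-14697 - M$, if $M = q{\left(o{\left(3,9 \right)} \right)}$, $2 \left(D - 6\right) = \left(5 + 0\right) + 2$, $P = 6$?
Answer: $- \frac{29267}{2} \approx -14634.0$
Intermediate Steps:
$D = \frac{19}{2}$ ($D = 6 + \frac{\left(5 + 0\right) + 2}{2} = 6 + \frac{5 + 2}{2} = 6 + \frac{1}{2} \cdot 7 = 6 + \frac{7}{2} = \frac{19}{2} \approx 9.5$)
$o{\left(N,F \right)} = 6$ ($o{\left(N,F \right)} = 6 \cdot 1 = 6$)
$q{\left(m \right)} = - \frac{139}{2} + m$ ($q{\left(m \right)} = -3 + \left(m + \frac{19}{2} \left(-7\right)\right) = -3 + \left(m - \frac{133}{2}\right) = -3 + \left(- \frac{133}{2} + m\right) = - \frac{139}{2} + m$)
$M = - \frac{127}{2}$ ($M = - \frac{139}{2} + 6 = - \frac{127}{2} \approx -63.5$)
$-14697 - M = -14697 - - \frac{127}{2} = -14697 + \frac{127}{2} = - \frac{29267}{2}$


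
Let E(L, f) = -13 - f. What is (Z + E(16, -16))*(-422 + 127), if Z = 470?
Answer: -139535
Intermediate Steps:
(Z + E(16, -16))*(-422 + 127) = (470 + (-13 - 1*(-16)))*(-422 + 127) = (470 + (-13 + 16))*(-295) = (470 + 3)*(-295) = 473*(-295) = -139535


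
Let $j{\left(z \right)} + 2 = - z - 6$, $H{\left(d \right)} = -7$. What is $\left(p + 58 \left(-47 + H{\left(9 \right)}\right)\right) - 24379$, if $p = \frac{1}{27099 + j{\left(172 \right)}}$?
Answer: $- \frac{740568608}{26919} \approx -27511.0$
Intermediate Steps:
$j{\left(z \right)} = -8 - z$ ($j{\left(z \right)} = -2 - \left(6 + z\right) = -8 - z$)
$p = \frac{1}{26919}$ ($p = \frac{1}{27099 - 180} = \frac{1}{26919} \approx 3.7148 \cdot 10^{-5}$)
$\left(p + 58 \left(-47 + H{\left(9 \right)}\right)\right) - 24379 = \left(\frac{1}{26919} + 58 \left(-47 - 7\right)\right) - 24379 = \left(\frac{1}{26919} + 58 \left(-54\right)\right) - 24379 = \left(\frac{1}{26919} - 3132\right) - 24379 = - \frac{84310307}{26919} - 24379 = - \frac{740568608}{26919}$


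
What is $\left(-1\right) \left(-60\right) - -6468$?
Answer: $6528$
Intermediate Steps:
$\left(-1\right) \left(-60\right) - -6468 = 60 + 6468 = 6528$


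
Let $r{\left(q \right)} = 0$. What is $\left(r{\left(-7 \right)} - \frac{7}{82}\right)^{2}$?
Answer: $\frac{49}{6724} \approx 0.0072873$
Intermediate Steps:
$\left(r{\left(-7 \right)} - \frac{7}{82}\right)^{2} = \left(0 - \frac{7}{82}\right)^{2} = \left(- \frac{7}{82}\right)^{2} = \frac{49}{6724}$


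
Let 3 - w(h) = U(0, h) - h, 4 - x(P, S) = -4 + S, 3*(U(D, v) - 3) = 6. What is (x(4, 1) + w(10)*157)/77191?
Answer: 1263/77191 ≈ 0.016362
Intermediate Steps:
U(D, v) = 5 (U(D, v) = 3 + (1/3)*6 = 3 + 2 = 5)
x(P, S) = 8 - S (x(P, S) = 4 - (-4 + S) = 4 + (4 - S) = 8 - S)
w(h) = -2 + h (w(h) = 3 - (5 - h) = 3 + (-5 + h) = -2 + h)
(x(4, 1) + w(10)*157)/77191 = ((8 - 1*1) + (-2 + 10)*157)/77191 = ((8 - 1) + 8*157)*(1/77191) = (7 + 1256)*(1/77191) = 1263*(1/77191) = 1263/77191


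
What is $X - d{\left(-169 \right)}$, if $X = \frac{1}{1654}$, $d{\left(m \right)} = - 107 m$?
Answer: $- \frac{29909281}{1654} \approx -18083.0$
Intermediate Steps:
$X = \frac{1}{1654} \approx 0.0006046$
$X - d{\left(-169 \right)} = \frac{1}{1654} - \left(-107\right) \left(-169\right) = \frac{1}{1654} - 18083 = - \frac{29909281}{1654}$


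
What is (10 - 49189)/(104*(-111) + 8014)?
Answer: 49179/3530 ≈ 13.932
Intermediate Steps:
(10 - 49189)/(104*(-111) + 8014) = -49179/(-11544 + 8014) = -49179/(-3530) = -49179*(-1/3530) = 49179/3530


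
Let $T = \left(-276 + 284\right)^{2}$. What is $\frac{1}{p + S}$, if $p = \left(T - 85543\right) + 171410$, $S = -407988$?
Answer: $- \frac{1}{322057} \approx -3.105 \cdot 10^{-6}$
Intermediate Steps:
$T = 64$ ($T = 8^{2} = 64$)
$p = 85931$ ($p = \left(64 - 85543\right) + 171410 = -85479 + 171410 = 85931$)
$\frac{1}{p + S} = \frac{1}{85931 - 407988} = \frac{1}{-322057} = - \frac{1}{322057}$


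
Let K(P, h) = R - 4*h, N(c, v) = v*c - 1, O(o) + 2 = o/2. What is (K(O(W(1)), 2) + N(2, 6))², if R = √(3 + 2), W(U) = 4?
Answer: (3 + √5)² ≈ 27.416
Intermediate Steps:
O(o) = -2 + o/2
R = √5 ≈ 2.2361
N(c, v) = -1 + c*v (N(c, v) = c*v - 1 = -1 + c*v)
K(P, h) = √5 - 4*h
(K(O(W(1)), 2) + N(2, 6))² = ((√5 - 4*2) + (-1 + 2*6))² = ((√5 - 8) + (-1 + 12))² = ((-8 + √5) + 11)² = (3 + √5)²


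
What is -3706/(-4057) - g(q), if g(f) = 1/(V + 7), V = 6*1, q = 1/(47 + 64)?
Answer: 44121/52741 ≈ 0.83656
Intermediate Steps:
q = 1/111 ≈ 0.0090090
V = 6
g(f) = 1/13 (g(f) = 1/(6 + 7) = 1/13)
-3706/(-4057) - g(q) = -3706/(-4057) - 1*1/13 = -3706*(-1/4057) - 1/13 = 3706/4057 - 1/13 = 44121/52741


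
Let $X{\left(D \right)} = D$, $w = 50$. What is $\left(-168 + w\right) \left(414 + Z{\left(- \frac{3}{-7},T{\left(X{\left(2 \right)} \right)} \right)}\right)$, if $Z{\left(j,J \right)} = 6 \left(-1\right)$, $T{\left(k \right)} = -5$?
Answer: $-48144$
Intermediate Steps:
$Z{\left(j,J \right)} = -6$
$\left(-168 + w\right) \left(414 + Z{\left(- \frac{3}{-7},T{\left(X{\left(2 \right)} \right)} \right)}\right) = \left(-168 + 50\right) \left(414 - 6\right) = \left(-118\right) 408 = -48144$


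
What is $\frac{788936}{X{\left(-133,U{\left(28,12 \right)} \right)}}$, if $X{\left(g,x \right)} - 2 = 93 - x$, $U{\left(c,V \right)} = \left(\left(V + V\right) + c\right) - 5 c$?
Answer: $\frac{788936}{183} \approx 4311.1$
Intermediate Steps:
$U{\left(c,V \right)} = - 4 c + 2 V$ ($U{\left(c,V \right)} = \left(2 V + c\right) - 5 c = \left(c + 2 V\right) - 5 c = - 4 c + 2 V$)
$X{\left(g,x \right)} = 95 - x$ ($X{\left(g,x \right)} = 2 - \left(-93 + x\right) = 95 - x$)
$\frac{788936}{X{\left(-133,U{\left(28,12 \right)} \right)}} = \frac{788936}{95 - \left(\left(-4\right) 28 + 2 \cdot 12\right)} = \frac{788936}{95 - \left(-112 + 24\right)} = \frac{788936}{95 - -88} = \frac{788936}{95 + 88} = \frac{788936}{183}$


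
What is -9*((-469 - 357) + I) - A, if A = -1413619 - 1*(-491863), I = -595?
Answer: 934545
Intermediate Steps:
A = -921756 (A = -1413619 + 491863 = -921756)
-9*((-469 - 357) + I) - A = -9*((-469 - 357) - 595) - 1*(-921756) = -9*(-826 - 595) + 921756 = -9*(-1421) + 921756 = 12789 + 921756 = 934545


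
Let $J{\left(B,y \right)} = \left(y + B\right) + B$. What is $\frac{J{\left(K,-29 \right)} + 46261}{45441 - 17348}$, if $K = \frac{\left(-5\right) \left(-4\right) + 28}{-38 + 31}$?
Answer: $\frac{323528}{196651} \approx 1.6452$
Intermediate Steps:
$K = - \frac{48}{7}$ ($K = \frac{20 + 28}{-7} = 48 \left(- \frac{1}{7}\right) = - \frac{48}{7} \approx -6.8571$)
$J{\left(B,y \right)} = y + 2 B$ ($J{\left(B,y \right)} = \left(B + y\right) + B = y + 2 B$)
$\frac{J{\left(K,-29 \right)} + 46261}{45441 - 17348} = \frac{\left(-29 + 2 \left(- \frac{48}{7}\right)\right) + 46261}{45441 - 17348} = \frac{\left(-29 - \frac{96}{7}\right) + 46261}{28093} = \left(- \frac{299}{7} + 46261\right) \frac{1}{28093} = \frac{323528}{7} \cdot \frac{1}{28093} = \frac{323528}{196651}$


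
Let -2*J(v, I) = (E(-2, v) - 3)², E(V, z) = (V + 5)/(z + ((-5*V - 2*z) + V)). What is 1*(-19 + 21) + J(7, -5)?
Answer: 2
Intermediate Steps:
E(V, z) = (5 + V)/(-z - 4*V) (E(V, z) = (5 + V)/(z + (-4*V - 2*z)) = (5 + V)/(-z - 4*V))
J(v, I) = -(-3 - 3/(-8 + v))²/2 (J(v, I) = -((-5 - 1*(-2))/(v + 4*(-2)) - 3)²/2 = -((-5 + 2)/(v - 8) - 3)²/2 = -(-3/(-8 + v) - 3)²/2 = -(-3 - 3/(-8 + v))²/2)
1*(-19 + 21) + J(7, -5) = 1*(-19 + 21) - 9*(-7 + 7)²/(2*(-8 + 7)²) = 1*2 - 9/2*0²/(-1)² = 2 - 9/2*1*0 = 2 + 0 = 2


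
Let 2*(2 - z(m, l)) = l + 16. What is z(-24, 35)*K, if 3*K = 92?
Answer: -2162/3 ≈ -720.67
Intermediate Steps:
K = 92/3 (K = (1/3)*92 = 92/3 ≈ 30.667)
z(m, l) = -6 - l/2 (z(m, l) = 2 - (l + 16)/2 = 2 - (16 + l)/2 = 2 + (-8 - l/2) = -6 - l/2)
z(-24, 35)*K = (-6 - 1/2*35)*(92/3) = (-6 - 35/2)*(92/3) = -47/2*92/3 = -2162/3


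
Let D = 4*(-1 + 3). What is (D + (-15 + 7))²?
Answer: 0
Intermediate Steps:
D = 8 (D = 4*2 = 8)
(D + (-15 + 7))² = (8 + (-15 + 7))² = (8 - 8)² = 0² = 0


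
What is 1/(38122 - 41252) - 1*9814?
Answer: -30717821/3130 ≈ -9814.0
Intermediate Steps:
1/(38122 - 41252) - 1*9814 = 1/(-3130) - 9814 = -1/3130 - 9814 = -30717821/3130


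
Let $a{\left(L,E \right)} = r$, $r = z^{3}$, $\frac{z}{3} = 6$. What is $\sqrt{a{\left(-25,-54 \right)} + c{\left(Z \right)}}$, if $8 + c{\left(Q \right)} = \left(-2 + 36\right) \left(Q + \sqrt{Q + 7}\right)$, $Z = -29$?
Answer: $\sqrt{4838 + 34 i \sqrt{22}} \approx 69.565 + 1.146 i$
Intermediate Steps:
$z = 18$ ($z = 3 \cdot 6 = 18$)
$r = 5832$ ($r = 18^{3} = 5832$)
$a{\left(L,E \right)} = 5832$
$c{\left(Q \right)} = -8 + 34 Q + 34 \sqrt{7 + Q}$ ($c{\left(Q \right)} = -8 + \left(-2 + 36\right) \left(Q + \sqrt{Q + 7}\right) = -8 + 34 \left(Q + \sqrt{7 + Q}\right) = -8 + \left(34 Q + 34 \sqrt{7 + Q}\right) = -8 + 34 Q + 34 \sqrt{7 + Q}$)
$\sqrt{a{\left(-25,-54 \right)} + c{\left(Z \right)}} = \sqrt{5832 + \left(-8 + 34 \left(-29\right) + 34 \sqrt{7 - 29}\right)} = \sqrt{5832 - \left(994 - 34 i \sqrt{22}\right)} = \sqrt{4838 + 34 i \sqrt{22}}$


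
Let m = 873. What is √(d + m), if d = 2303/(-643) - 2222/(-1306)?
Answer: √153576992469399/419879 ≈ 29.515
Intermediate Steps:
d = -789486/419879 (d = 2303*(-1/643) - 2222*(-1/1306) = -2303/643 + 1111/653 = -789486/419879 ≈ -1.8803)
√(d + m) = √(-789486/419879 + 873) = √(365764881/419879) = √153576992469399/419879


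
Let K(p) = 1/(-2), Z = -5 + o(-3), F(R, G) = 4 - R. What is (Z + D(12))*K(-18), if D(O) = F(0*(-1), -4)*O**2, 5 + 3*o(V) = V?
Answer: -1705/6 ≈ -284.17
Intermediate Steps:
o(V) = -5/3 + V/3
D(O) = 4*O**2 (D(O) = (4 - 0*(-1))*O**2 = (4 - 1*0)*O**2 = (4 + 0)*O**2 = 4*O**2)
Z = -23/3 (Z = -5 + (-5/3 + (1/3)*(-3)) = -5 + (-5/3 - 1) = -5 - 8/3 = -23/3 ≈ -7.6667)
K(p) = -1/2
(Z + D(12))*K(-18) = (-23/3 + 4*12**2)*(-1/2) = (-23/3 + 4*144)*(-1/2) = (-23/3 + 576)*(-1/2) = (1705/3)*(-1/2) = -1705/6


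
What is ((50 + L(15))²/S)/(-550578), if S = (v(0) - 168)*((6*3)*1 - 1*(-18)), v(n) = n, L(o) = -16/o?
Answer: 134689/187306635600 ≈ 7.1908e-7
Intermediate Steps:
S = -6048 (S = (0 - 168)*((6*3)*1 - 1*(-18)) = -168*(18*1 + 18) = -168*(18 + 18) = -168*36 = -6048)
((50 + L(15))²/S)/(-550578) = ((50 - 16/15)²/(-6048))/(-550578) = ((50 - 16*1/15)²*(-1/6048))*(-1/550578) = ((50 - 16/15)²*(-1/6048))*(-1/550578) = ((734/15)²*(-1/6048))*(-1/550578) = ((538756/225)*(-1/6048))*(-1/550578) = -134689/340200*(-1/550578) = 134689/187306635600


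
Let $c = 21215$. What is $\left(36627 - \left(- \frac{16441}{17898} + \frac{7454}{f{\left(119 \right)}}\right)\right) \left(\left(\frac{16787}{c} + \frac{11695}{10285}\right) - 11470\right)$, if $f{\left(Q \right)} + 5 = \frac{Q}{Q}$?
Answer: $- \frac{34477530043258527746}{78105538599} \approx -4.4142 \cdot 10^{8}$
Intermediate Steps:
$f{\left(Q \right)} = -4$ ($f{\left(Q \right)} = -5 + \frac{Q}{Q} = -5 + 1 = -4$)
$\left(36627 - \left(- \frac{16441}{17898} + \frac{7454}{f{\left(119 \right)}}\right)\right) \left(\left(\frac{16787}{c} + \frac{11695}{10285}\right) - 11470\right) = \left(36627 - \left(- \frac{16441}{17898} - \frac{3727}{2}\right)\right) \left(\left(\frac{16787}{21215} + \frac{11695}{10285}\right) - 11470\right) = \left(36627 - - \frac{16684682}{8949}\right) \left(\left(16787 \cdot \frac{1}{21215} + 11695 \cdot \frac{1}{10285}\right) - 11470\right) = \left(36627 + \left(\frac{16441}{17898} + \frac{3727}{2}\right)\right) \left(\left(\frac{16787}{21215} + \frac{2339}{2057}\right) - 11470\right) = \left(36627 + \frac{16684682}{8949}\right) \left(\frac{84152744}{43639255} - 11470\right) = \frac{344459705}{8949} \left(- \frac{500458102106}{43639255}\right) = - \frac{34477530043258527746}{78105538599}$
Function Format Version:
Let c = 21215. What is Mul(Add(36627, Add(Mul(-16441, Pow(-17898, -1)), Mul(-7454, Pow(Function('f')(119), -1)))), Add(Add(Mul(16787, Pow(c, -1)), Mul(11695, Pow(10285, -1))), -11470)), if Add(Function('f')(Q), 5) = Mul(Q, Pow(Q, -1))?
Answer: Rational(-34477530043258527746, 78105538599) ≈ -4.4142e+8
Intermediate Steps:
Function('f')(Q) = -4 (Function('f')(Q) = Add(-5, Mul(Q, Pow(Q, -1))) = Add(-5, 1) = -4)
Mul(Add(36627, Add(Mul(-16441, Pow(-17898, -1)), Mul(-7454, Pow(Function('f')(119), -1)))), Add(Add(Mul(16787, Pow(c, -1)), Mul(11695, Pow(10285, -1))), -11470)) = Mul(Add(36627, Add(Mul(-16441, Pow(-17898, -1)), Mul(-7454, Pow(-4, -1)))), Add(Add(Mul(16787, Pow(21215, -1)), Mul(11695, Pow(10285, -1))), -11470)) = Mul(Add(36627, Add(Mul(-16441, Rational(-1, 17898)), Mul(-7454, Rational(-1, 4)))), Add(Add(Mul(16787, Rational(1, 21215)), Mul(11695, Rational(1, 10285))), -11470)) = Mul(Add(36627, Add(Rational(16441, 17898), Rational(3727, 2))), Add(Add(Rational(16787, 21215), Rational(2339, 2057)), -11470)) = Mul(Add(36627, Rational(16684682, 8949)), Add(Rational(84152744, 43639255), -11470)) = Mul(Rational(344459705, 8949), Rational(-500458102106, 43639255)) = Rational(-34477530043258527746, 78105538599)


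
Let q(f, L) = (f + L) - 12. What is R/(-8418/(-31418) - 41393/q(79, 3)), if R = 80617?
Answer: -3854298770/28258609 ≈ -136.39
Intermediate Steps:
q(f, L) = -12 + L + f (q(f, L) = (L + f) - 12 = -12 + L + f)
R/(-8418/(-31418) - 41393/q(79, 3)) = 80617/(-8418/(-31418) - 41393/(-12 + 3 + 79)) = 80617/(-8418*(-1/31418) - 41393/70) = 80617/(183/683 - 41393*1/70) = 80617/(183/683 - 41393/70) = 80617/(-28258609/47810) = 80617*(-47810/28258609) = -3854298770/28258609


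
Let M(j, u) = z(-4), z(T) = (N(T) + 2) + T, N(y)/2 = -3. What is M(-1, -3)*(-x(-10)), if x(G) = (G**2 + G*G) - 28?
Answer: 1376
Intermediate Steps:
N(y) = -6 (N(y) = 2*(-3) = -6)
x(G) = -28 + 2*G**2 (x(G) = (G**2 + G**2) - 28 = 2*G**2 - 28 = -28 + 2*G**2)
z(T) = -4 + T (z(T) = (-6 + 2) + T = -4 + T)
M(j, u) = -8 (M(j, u) = -4 - 4 = -8)
M(-1, -3)*(-x(-10)) = -(-8)*(-28 + 2*(-10)**2) = -(-8)*(-28 + 2*100) = -(-8)*(-28 + 200) = -(-8)*172 = -8*(-172) = 1376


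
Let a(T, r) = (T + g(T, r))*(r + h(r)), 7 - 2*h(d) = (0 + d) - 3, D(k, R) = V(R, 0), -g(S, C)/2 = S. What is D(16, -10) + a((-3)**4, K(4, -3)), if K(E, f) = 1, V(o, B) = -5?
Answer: -901/2 ≈ -450.50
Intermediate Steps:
g(S, C) = -2*S
D(k, R) = -5
h(d) = 5 - d/2 (h(d) = 7/2 - ((0 + d) - 3)/2 = 7/2 - (d - 3)/2 = 7/2 - (-3 + d)/2 = 7/2 + (3/2 - d/2) = 5 - d/2)
a(T, r) = -T*(5 + r/2) (a(T, r) = (T - 2*T)*(r + (5 - r/2)) = (-T)*(5 + r/2) = -T*(5 + r/2))
D(16, -10) + a((-3)**4, K(4, -3)) = -5 + (1/2)*(-3)**4*(-10 - 1*1) = -5 + (1/2)*81*(-10 - 1) = -5 + (1/2)*81*(-11) = -5 - 891/2 = -901/2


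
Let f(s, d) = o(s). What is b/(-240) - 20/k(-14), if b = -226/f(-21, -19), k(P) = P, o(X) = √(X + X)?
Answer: 10/7 - 113*I*√42/5040 ≈ 1.4286 - 0.1453*I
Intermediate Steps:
o(X) = √2*√X (o(X) = √(2*X) = √2*√X)
f(s, d) = √2*√s
b = 113*I*√42/21 (b = -226*(-I*√42/42) = -(-113)*I*√42/21 = 113*I*√42/21 ≈ 34.873*I)
b/(-240) - 20/k(-14) = (113*I*√42/21)/(-240) - 20/(-14) = (113*I*√42/21)*(-1/240) - 20*(-1/14) = -113*I*√42/5040 + 10/7 = 10/7 - 113*I*√42/5040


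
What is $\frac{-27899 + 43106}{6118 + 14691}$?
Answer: $\frac{15207}{20809} \approx 0.73079$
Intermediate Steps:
$\frac{-27899 + 43106}{6118 + 14691} = \frac{15207}{20809}$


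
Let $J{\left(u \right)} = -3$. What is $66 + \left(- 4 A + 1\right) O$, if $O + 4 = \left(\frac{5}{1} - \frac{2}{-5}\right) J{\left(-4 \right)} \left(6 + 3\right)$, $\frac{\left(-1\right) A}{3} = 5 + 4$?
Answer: $- \frac{81311}{5} \approx -16262.0$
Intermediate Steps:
$A = -27$ ($A = - 3 \left(5 + 4\right) = \left(-3\right) 9 = -27$)
$O = - \frac{749}{5}$ ($O = -4 + \left(\frac{5}{1} - \frac{2}{-5}\right) \left(-3\right) \left(6 + 3\right) = -4 + \left(5 \cdot 1 - - \frac{2}{5}\right) \left(-3\right) 9 = -4 + \left(5 + \frac{2}{5}\right) \left(-3\right) 9 = -4 + \frac{27}{5} \left(-3\right) 9 = -4 - \frac{729}{5} = - \frac{749}{5} \approx -149.8$)
$66 + \left(- 4 A + 1\right) O = 66 + \left(\left(-4\right) \left(-27\right) + 1\right) \left(- \frac{749}{5}\right) = 66 + \left(108 + 1\right) \left(- \frac{749}{5}\right) = 66 + 109 \left(- \frac{749}{5}\right) = 66 - \frac{81641}{5} = - \frac{81311}{5}$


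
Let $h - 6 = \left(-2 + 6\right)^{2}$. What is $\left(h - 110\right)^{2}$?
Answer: $7744$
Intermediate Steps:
$h = 22$ ($h = 6 + \left(-2 + 6\right)^{2} = 6 + 4^{2} = 6 + 16 = 22$)
$\left(h - 110\right)^{2} = \left(22 - 110\right)^{2} = \left(-88\right)^{2} = 7744$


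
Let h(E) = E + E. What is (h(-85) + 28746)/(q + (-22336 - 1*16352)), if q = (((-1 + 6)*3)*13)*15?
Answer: -28576/35763 ≈ -0.79904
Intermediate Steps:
h(E) = 2*E
q = 2925 (q = ((5*3)*13)*15 = (15*13)*15 = 195*15 = 2925)
(h(-85) + 28746)/(q + (-22336 - 1*16352)) = (2*(-85) + 28746)/(2925 + (-22336 - 1*16352)) = (-170 + 28746)/(2925 + (-22336 - 16352)) = 28576/(2925 - 38688) = 28576/(-35763) = 28576*(-1/35763) = -28576/35763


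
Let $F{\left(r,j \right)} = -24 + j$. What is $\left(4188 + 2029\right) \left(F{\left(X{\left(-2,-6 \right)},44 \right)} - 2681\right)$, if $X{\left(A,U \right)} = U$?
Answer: $-16543437$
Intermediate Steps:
$\left(4188 + 2029\right) \left(F{\left(X{\left(-2,-6 \right)},44 \right)} - 2681\right) = \left(4188 + 2029\right) \left(\left(-24 + 44\right) - 2681\right) = 6217 \left(20 - 2681\right) = 6217 \left(-2661\right) = -16543437$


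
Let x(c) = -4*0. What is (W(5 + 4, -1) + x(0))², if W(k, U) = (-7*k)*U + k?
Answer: 5184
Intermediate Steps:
x(c) = 0
W(k, U) = k - 7*U*k (W(k, U) = -7*U*k + k = k - 7*U*k)
(W(5 + 4, -1) + x(0))² = ((5 + 4)*(1 - 7*(-1)) + 0)² = (9*(1 + 7) + 0)² = (9*8 + 0)² = (72 + 0)² = 72² = 5184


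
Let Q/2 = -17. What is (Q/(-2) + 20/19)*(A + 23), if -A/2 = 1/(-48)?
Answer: 189679/456 ≈ 415.96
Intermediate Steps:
Q = -34 (Q = 2*(-17) = -34)
A = 1/24 (A = -2/(-48) = -2*(-1/48) = 1/24 ≈ 0.041667)
(Q/(-2) + 20/19)*(A + 23) = (-34/(-2) + 20/19)*(1/24 + 23) = (-34*(-½) + 20*(1/19))*(553/24) = (17 + 20/19)*(553/24) = (343/19)*(553/24) = 189679/456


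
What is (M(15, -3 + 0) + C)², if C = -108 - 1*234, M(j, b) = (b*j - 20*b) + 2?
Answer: 105625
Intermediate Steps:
M(j, b) = 2 - 20*b + b*j (M(j, b) = (-20*b + b*j) + 2 = 2 - 20*b + b*j)
C = -342 (C = -108 - 234 = -342)
(M(15, -3 + 0) + C)² = ((2 - 20*(-3 + 0) + (-3 + 0)*15) - 342)² = ((2 - 20*(-3) - 3*15) - 342)² = ((2 + 60 - 45) - 342)² = (17 - 342)² = (-325)² = 105625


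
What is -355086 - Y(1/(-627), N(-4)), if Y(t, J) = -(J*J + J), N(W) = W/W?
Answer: -355084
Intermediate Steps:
N(W) = 1
Y(t, J) = -J - J² (Y(t, J) = -(J² + J) = -(J + J²) = -J - J²)
-355086 - Y(1/(-627), N(-4)) = -355086 - (-1)*(1 + 1) = -355086 - (-1)*2 = -355086 - 1*(-2) = -355086 + 2 = -355084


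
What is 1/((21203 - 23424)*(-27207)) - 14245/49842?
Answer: -95642106797/334643324886 ≈ -0.28580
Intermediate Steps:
1/((21203 - 23424)*(-27207)) - 14245/49842 = -1/27207/(-2221) - 14245*1/49842 = -1/2221*(-1/27207) - 14245/49842 = 1/60426747 - 14245/49842 = -95642106797/334643324886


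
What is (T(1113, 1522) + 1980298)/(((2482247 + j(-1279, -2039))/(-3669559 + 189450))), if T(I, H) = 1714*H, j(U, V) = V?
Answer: -7985120540827/1240104 ≈ -6.4391e+6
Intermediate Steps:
(T(1113, 1522) + 1980298)/(((2482247 + j(-1279, -2039))/(-3669559 + 189450))) = (1714*1522 + 1980298)/(((2482247 - 2039)/(-3669559 + 189450))) = (2608708 + 1980298)/((2480208/(-3480109))) = 4589006/((2480208*(-1/3480109))) = 4589006/(-2480208/3480109) = 4589006*(-3480109/2480208) = -7985120540827/1240104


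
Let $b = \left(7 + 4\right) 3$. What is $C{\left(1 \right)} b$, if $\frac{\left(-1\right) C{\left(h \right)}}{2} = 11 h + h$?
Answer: $-792$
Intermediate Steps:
$C{\left(h \right)} = - 24 h$ ($C{\left(h \right)} = - 2 \left(11 h + h\right) = - 2 \cdot 12 h = - 24 h$)
$b = 33$ ($b = 11 \cdot 3 = 33$)
$C{\left(1 \right)} b = \left(-24\right) 1 \cdot 33 = \left(-24\right) 33 = -792$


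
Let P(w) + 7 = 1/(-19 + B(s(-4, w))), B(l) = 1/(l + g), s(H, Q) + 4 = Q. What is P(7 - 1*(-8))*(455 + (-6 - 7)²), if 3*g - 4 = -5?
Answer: -2662608/605 ≈ -4401.0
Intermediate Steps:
g = -⅓ (g = 4/3 + (⅓)*(-5) = 4/3 - 5/3 = -⅓ ≈ -0.33333)
s(H, Q) = -4 + Q
B(l) = 1/(-⅓ + l) (B(l) = 1/(l - ⅓) = 1/(-⅓ + l))
P(w) = -7 + 1/(-19 + 3/(-13 + 3*w)) (P(w) = -7 + 1/(-19 + 3/(-1 + 3*(-4 + w))) = -7 + 1/(-19 + 3/(-1 + (-12 + 3*w))) = -7 + 1/(-19 + 3/(-13 + 3*w)))
P(7 - 1*(-8))*(455 + (-6 - 7)²) = ((1763 - 402*(7 - 1*(-8)))/(-250 + 57*(7 - 1*(-8))))*(455 + (-6 - 7)²) = ((1763 - 402*(7 + 8))/(-250 + 57*(7 + 8)))*(455 + (-13)²) = ((1763 - 402*15)/(-250 + 57*15))*(455 + 169) = ((1763 - 6030)/(-250 + 855))*624 = (-4267/605)*624 = ((1/605)*(-4267))*624 = -4267/605*624 = -2662608/605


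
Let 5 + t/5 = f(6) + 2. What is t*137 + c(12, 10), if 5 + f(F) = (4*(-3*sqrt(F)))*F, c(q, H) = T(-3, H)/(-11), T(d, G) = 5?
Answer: -60285/11 - 49320*sqrt(6) ≈ -1.2629e+5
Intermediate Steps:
c(q, H) = -5/11 (c(q, H) = 5/(-11) = 5*(-1/11) = -5/11)
f(F) = -5 - 12*F**(3/2) (f(F) = -5 + (4*(-3*sqrt(F)))*F = -5 + (-12*sqrt(F))*F = -5 - 12*F**(3/2))
t = -40 - 360*sqrt(6) (t = -25 + 5*((-5 - 72*sqrt(6)) + 2) = -25 + 5*(-3 - 72*sqrt(6)) = -25 + (-15 - 360*sqrt(6)) = -40 - 360*sqrt(6) ≈ -921.82)
t*137 + c(12, 10) = (-40 - 360*sqrt(6))*137 - 5/11 = (-5480 - 49320*sqrt(6)) - 5/11 = -60285/11 - 49320*sqrt(6)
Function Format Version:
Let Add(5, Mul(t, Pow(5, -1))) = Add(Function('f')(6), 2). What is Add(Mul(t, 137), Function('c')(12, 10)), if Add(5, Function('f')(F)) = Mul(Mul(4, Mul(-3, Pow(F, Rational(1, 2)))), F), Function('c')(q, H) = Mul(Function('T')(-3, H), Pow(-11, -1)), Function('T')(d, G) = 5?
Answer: Add(Rational(-60285, 11), Mul(-49320, Pow(6, Rational(1, 2)))) ≈ -1.2629e+5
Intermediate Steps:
Function('c')(q, H) = Rational(-5, 11) (Function('c')(q, H) = Mul(5, Pow(-11, -1)) = Mul(5, Rational(-1, 11)) = Rational(-5, 11))
Function('f')(F) = Add(-5, Mul(-12, Pow(F, Rational(3, 2)))) (Function('f')(F) = Add(-5, Mul(Mul(4, Mul(-3, Pow(F, Rational(1, 2)))), F)) = Add(-5, Mul(Mul(-12, Pow(F, Rational(1, 2))), F)) = Add(-5, Mul(-12, Pow(F, Rational(3, 2)))))
t = Add(-40, Mul(-360, Pow(6, Rational(1, 2)))) (t = Add(-25, Mul(5, Add(Add(-5, Mul(-12, Pow(6, Rational(3, 2)))), 2))) = Add(-25, Mul(5, Add(Add(-5, Mul(-12, Mul(6, Pow(6, Rational(1, 2))))), 2))) = Add(-25, Mul(5, Add(Add(-5, Mul(-72, Pow(6, Rational(1, 2)))), 2))) = Add(-25, Mul(5, Add(-3, Mul(-72, Pow(6, Rational(1, 2)))))) = Add(-25, Add(-15, Mul(-360, Pow(6, Rational(1, 2))))) = Add(-40, Mul(-360, Pow(6, Rational(1, 2)))) ≈ -921.82)
Add(Mul(t, 137), Function('c')(12, 10)) = Add(Mul(Add(-40, Mul(-360, Pow(6, Rational(1, 2)))), 137), Rational(-5, 11)) = Add(Add(-5480, Mul(-49320, Pow(6, Rational(1, 2)))), Rational(-5, 11)) = Add(Rational(-60285, 11), Mul(-49320, Pow(6, Rational(1, 2))))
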